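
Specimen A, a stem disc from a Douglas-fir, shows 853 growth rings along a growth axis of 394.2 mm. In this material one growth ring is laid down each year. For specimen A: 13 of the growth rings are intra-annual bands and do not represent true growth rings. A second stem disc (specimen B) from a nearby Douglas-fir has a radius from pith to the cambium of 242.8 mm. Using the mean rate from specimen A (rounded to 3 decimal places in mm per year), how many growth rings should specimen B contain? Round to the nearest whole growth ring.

Specimen A: correcting the raw count gives 853 − 13 = 840 true growth rings.
A: Extension rate ≈ 394.2 / 840 = 0.469 mm per year.
Specimen B: 242.8 mm / 0.469 mm per year = 517.70 years ≈ 518 growth rings.

518 growth rings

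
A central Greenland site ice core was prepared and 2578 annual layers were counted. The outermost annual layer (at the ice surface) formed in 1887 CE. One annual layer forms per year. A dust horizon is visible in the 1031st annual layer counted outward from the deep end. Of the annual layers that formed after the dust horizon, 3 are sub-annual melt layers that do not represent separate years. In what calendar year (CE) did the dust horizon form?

Between annual layer 1031 and the ice surface there are 2578 − 1031 = 1547 annual layers.
Excluding 3 false annual layers: 1547 − 3 = 1544.
1887 − 1544 = 343 CE.

343 CE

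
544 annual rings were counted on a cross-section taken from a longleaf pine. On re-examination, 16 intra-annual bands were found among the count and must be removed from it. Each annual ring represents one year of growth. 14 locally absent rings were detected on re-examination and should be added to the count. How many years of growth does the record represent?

After corrections the count is 544 − 16 + 14 = 542 annual rings.
One annual ring per year makes the duration 542 years.

542 years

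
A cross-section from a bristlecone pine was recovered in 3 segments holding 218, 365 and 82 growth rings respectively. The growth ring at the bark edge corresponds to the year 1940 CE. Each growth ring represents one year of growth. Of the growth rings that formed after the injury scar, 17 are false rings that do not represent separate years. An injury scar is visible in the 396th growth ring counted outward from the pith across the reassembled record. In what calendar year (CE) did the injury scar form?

Total growth rings = 218 + 365 + 82 = 665.
The injury scar sits at growth ring 396 from the pith, so 665 − 396 = 269 growth rings formed after it.
Excluding 17 false growth rings: 269 − 17 = 252.
Counting back 252 years from 1940 CE places the injury scar in 1940 − 252 = 1688 CE.

1688 CE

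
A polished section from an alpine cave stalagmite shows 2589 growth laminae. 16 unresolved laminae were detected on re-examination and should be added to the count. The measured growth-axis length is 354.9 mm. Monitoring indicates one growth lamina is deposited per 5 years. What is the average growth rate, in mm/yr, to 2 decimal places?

True growth lamina count = 2589 + 16 = 2605.
At 5 years per growth lamina, 2605 × 5 = 13025 years.
Extension rate ≈ 354.9 / 13025 = 0.03 mm/yr.

0.03 mm/yr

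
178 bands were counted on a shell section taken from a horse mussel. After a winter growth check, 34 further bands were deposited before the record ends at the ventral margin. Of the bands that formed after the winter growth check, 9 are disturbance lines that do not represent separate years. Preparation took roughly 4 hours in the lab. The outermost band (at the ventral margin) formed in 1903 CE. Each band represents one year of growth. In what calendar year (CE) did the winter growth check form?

1878 CE

34 bands post-date the winter growth check.
Excluding 9 false bands: 34 − 9 = 25.
Counting back 25 years from 1903 CE places the winter growth check in 1903 − 25 = 1878 CE.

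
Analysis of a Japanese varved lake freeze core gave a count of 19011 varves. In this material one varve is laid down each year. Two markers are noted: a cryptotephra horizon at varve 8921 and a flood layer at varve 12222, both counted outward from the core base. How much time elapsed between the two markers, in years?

3301 years

Separation: 12222 − 8921 = 3301 varves.
At one varve per year, 3301 years elapsed between them.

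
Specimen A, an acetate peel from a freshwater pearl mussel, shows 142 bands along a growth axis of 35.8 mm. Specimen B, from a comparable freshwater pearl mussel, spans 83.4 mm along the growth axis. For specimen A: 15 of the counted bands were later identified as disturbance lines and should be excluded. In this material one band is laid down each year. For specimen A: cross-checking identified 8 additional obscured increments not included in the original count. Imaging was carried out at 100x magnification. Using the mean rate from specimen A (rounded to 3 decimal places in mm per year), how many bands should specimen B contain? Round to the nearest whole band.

315 bands

Specimen A: adjusted count: 142 − 15 + 8 = 135 bands.
A: 35.8 mm over 135 years gives 35.8 / 135 ≈ 0.265 mm/yr.
B spans 83.4 / 0.265 = 314.72 years ≈ 315 bands.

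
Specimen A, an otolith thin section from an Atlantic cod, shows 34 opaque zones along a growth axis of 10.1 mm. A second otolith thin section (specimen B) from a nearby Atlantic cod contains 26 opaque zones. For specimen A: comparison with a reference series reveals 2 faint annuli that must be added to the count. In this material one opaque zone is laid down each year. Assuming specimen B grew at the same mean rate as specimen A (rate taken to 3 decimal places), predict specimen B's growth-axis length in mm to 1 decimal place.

Specimen A: true opaque zone count = 34 + 2 = 36.
A: Extension rate ≈ 10.1 / 36 = 0.281 mm/yr.
Length of B = 0.281 × 26 = 7.3 mm.

7.3 mm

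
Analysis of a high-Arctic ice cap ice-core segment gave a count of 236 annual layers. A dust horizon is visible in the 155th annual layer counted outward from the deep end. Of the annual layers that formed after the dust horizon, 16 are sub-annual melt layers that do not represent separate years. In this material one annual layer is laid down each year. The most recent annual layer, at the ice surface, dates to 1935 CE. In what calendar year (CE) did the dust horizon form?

1870 CE

236 − 155 = 81 annual layers lie beyond the dust horizon toward the ice surface.
81 − 16 false = 65 true annual layers after the dust horizon.
Counting back 65 years from 1935 CE places the dust horizon in 1935 − 65 = 1870 CE.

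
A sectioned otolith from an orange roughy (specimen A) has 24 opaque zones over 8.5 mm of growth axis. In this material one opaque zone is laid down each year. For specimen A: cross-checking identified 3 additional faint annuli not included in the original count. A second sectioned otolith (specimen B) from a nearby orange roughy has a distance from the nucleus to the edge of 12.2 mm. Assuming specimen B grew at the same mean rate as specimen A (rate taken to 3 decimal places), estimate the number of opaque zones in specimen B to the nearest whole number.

39 opaque zones

Specimen A: adjusted count: 24 + 3 = 27 opaque zones.
A: 8.5 mm over 27 years gives 8.5 / 27 ≈ 0.315 mm/year.
Specimen B: 12.2 mm / 0.315 mm per year = 38.73 years ≈ 39 opaque zones.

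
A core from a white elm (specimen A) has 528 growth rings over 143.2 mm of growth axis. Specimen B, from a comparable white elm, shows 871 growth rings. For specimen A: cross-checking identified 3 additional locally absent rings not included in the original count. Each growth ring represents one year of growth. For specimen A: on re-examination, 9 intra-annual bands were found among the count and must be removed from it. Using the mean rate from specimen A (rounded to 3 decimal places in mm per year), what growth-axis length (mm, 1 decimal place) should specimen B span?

Specimen A: adjusted count: 528 − 9 + 3 = 522 growth rings.
A: 143.2 mm over 522 years gives 143.2 / 522 ≈ 0.274 mm/yr.
Length of B = 0.274 × 871 = 238.7 mm.

238.7 mm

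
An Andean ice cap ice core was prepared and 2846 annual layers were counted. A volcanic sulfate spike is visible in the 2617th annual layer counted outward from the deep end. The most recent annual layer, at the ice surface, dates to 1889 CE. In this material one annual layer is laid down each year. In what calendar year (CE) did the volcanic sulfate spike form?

Between annual layer 2617 and the ice surface there are 2846 − 2617 = 229 annual layers.
1889 − 229 = 1660 CE.

1660 CE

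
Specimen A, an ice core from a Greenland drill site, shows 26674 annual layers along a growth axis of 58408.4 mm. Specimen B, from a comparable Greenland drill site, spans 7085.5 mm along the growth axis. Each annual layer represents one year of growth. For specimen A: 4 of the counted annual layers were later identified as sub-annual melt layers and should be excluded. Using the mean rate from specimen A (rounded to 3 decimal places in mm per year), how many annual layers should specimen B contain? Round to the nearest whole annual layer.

3235 annual layers

Specimen A: adjusted count: 26674 − 4 = 26670 annual layers.
A: Extension rate ≈ 58408.4 / 26670 = 2.190 mm/year.
For B, 7085.5 / 2.190 = 3235.39 years ≈ 3235 annual layers.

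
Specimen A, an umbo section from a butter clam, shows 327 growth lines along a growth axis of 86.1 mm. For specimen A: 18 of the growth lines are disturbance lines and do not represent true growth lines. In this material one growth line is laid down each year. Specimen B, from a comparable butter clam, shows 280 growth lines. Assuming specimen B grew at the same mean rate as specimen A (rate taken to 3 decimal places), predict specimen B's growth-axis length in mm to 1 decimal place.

Specimen A: after corrections the count is 327 − 18 = 309 growth lines.
A: 86.1 mm over 309 years gives 86.1 / 309 ≈ 0.279 mm/year.
For B, 0.279 mm/year × 280 years = 78.1 mm.

78.1 mm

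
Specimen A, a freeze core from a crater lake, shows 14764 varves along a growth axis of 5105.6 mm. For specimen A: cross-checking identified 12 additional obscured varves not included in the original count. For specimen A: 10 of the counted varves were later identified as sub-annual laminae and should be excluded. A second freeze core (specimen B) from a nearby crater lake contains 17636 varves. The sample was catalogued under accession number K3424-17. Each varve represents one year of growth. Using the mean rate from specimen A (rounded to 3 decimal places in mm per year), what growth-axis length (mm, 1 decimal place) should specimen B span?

Specimen A: true varve count = 14764 − 10 + 12 = 14766.
A: Mean rate = 5105.6 mm / 14766 years ≈ 0.346 mm/year.
Length of B = 0.346 × 17636 = 6102.1 mm.

6102.1 mm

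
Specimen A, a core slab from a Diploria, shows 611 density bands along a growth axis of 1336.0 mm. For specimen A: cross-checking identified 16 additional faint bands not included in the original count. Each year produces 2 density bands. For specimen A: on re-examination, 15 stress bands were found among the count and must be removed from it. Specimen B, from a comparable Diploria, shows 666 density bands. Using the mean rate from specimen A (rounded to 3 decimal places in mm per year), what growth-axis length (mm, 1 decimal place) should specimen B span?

Specimen A: adjusted count: 611 − 15 + 16 = 612 density bands.
Specimen A: with 2 density bands per year, 612 / 2 = 306 years.
A: 1336.0 mm over 306 years gives 1336.0 / 306 ≈ 4.366 mm per year.
Specimen B: 666 density bands at 2 per year is 666 / 2 = 333 years. B's length ≈ 4.366 × 333 = 1453.9 mm.

1453.9 mm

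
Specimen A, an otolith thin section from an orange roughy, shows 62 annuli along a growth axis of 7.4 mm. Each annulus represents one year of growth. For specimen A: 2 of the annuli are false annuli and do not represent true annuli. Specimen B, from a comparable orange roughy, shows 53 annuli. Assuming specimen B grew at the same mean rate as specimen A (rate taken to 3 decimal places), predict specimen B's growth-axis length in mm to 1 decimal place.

6.5 mm

Specimen A: correcting the raw count gives 62 − 2 = 60 true annuli.
A: Extension rate ≈ 7.4 / 60 = 0.123 mm per year.
B's length ≈ 0.123 × 53 = 6.5 mm.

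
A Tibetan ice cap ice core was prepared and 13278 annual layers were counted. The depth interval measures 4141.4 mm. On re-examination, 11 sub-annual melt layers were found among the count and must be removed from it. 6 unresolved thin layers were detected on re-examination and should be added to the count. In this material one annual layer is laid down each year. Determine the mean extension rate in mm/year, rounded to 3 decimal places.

0.312 mm/year

After corrections the count is 13278 − 11 + 6 = 13273 annual layers.
Extension rate ≈ 4141.4 / 13273 = 0.312 mm/year.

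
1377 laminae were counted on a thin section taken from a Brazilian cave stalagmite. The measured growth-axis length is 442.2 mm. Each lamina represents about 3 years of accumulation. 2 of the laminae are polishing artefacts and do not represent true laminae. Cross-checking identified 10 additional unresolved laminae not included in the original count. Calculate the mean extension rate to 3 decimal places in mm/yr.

0.106 mm/yr

Adjusted count: 1377 − 2 + 10 = 1385 laminae.
At 3 years per lamina, 1385 × 3 = 4155 years.
442.2 mm over 4155 years gives 442.2 / 4155 ≈ 0.106 mm/yr.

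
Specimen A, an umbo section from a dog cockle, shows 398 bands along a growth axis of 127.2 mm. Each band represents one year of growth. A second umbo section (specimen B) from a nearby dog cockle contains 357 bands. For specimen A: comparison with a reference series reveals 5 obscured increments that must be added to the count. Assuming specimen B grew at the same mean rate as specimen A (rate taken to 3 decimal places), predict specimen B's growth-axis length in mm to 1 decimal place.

112.8 mm

Specimen A: adjusted count: 398 + 5 = 403 bands.
A: Extension rate ≈ 127.2 / 403 = 0.316 mm/yr.
B's length ≈ 0.316 × 357 = 112.8 mm.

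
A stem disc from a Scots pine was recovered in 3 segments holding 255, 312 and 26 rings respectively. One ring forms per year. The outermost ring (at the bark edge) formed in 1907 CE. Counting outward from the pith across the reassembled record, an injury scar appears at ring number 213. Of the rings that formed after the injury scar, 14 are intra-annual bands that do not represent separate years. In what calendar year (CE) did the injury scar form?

1541 CE

Total rings = 255 + 312 + 26 = 593.
593 − 213 = 380 rings lie beyond the injury scar toward the bark edge.
Excluding 14 false rings: 380 − 14 = 366.
1907 − 366 = 1541 CE.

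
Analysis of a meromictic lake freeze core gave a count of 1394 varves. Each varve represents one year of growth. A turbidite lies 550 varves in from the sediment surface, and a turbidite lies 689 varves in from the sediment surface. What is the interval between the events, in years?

The two markers are separated by 689 − 550 = 139 varves.
One varve per year makes the interval 139 years.

139 years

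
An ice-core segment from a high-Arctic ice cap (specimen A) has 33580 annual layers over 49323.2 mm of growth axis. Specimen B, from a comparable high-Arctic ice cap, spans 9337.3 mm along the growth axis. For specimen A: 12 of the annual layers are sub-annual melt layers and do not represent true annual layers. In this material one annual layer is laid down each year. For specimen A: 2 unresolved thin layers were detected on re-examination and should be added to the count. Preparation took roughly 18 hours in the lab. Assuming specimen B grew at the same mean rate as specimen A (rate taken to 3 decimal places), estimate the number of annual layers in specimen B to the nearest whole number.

6356 annual layers

Specimen A: correcting the raw count gives 33580 − 12 + 2 = 33570 true annual layers.
A: 49323.2 mm over 33570 years gives 49323.2 / 33570 ≈ 1.469 mm per year.
For B, 9337.3 / 1.469 = 6356.23 years ≈ 6356 annual layers.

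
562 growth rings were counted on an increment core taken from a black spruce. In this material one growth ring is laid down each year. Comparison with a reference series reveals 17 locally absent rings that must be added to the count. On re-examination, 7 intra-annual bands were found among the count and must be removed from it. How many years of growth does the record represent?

True growth ring count = 562 − 7 + 17 = 572.
At one growth ring per year, that is 572 years.

572 yr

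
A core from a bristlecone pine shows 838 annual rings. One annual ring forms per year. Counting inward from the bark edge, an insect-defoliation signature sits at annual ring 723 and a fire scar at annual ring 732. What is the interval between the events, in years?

The two markers are separated by 732 − 723 = 9 annual rings.
That is 9 years at one annual ring per year.

9 yr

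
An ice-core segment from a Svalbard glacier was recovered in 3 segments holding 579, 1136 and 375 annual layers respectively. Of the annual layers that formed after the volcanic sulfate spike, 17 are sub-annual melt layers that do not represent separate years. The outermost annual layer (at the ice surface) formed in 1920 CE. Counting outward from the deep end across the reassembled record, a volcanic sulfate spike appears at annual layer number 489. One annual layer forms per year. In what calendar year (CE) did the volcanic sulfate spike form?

336 CE

Total annual layers = 579 + 1136 + 375 = 2090.
2090 − 489 = 1601 annual layers lie beyond the volcanic sulfate spike toward the ice surface.
1601 − 17 false = 1584 true annual layers after the volcanic sulfate spike.
1920 − 1584 = 336 CE.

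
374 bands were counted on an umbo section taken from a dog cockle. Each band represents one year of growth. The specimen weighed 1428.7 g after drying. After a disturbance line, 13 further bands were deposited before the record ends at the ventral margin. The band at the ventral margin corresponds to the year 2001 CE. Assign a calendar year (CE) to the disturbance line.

13 bands formed after the disturbance line.
2001 − 13 = 1988 CE.

1988 CE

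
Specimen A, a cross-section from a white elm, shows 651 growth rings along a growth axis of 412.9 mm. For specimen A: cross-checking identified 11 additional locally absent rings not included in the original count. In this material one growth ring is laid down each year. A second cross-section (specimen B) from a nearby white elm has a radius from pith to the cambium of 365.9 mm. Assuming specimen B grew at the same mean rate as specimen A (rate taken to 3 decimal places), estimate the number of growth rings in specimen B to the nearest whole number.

Specimen A: correcting the raw count gives 651 + 11 = 662 true growth rings.
A: 412.9 mm over 662 years gives 412.9 / 662 ≈ 0.624 mm/yr.
For B, 365.9 / 0.624 = 586.38 years ≈ 586 growth rings.

586 growth rings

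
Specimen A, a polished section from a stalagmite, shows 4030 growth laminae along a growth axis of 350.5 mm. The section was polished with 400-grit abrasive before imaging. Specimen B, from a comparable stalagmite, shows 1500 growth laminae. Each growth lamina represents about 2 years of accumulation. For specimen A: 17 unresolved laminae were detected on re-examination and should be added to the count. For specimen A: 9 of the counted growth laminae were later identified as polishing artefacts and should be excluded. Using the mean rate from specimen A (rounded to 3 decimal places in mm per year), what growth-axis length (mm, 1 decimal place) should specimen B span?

129.0 mm

Specimen A: correcting the raw count gives 4030 − 9 + 17 = 4038 true growth laminae.
Specimen A: multiplying by 2 years per growth lamina: 4038 × 2 = 8076 years.
A: 350.5 mm over 8076 years gives 350.5 / 8076 ≈ 0.043 mm per year.
Specimen B: 1500 growth laminae at 2 years each span 1500 × 2 = 3000 years. Length of B = 0.043 × 3000 = 129.0 mm.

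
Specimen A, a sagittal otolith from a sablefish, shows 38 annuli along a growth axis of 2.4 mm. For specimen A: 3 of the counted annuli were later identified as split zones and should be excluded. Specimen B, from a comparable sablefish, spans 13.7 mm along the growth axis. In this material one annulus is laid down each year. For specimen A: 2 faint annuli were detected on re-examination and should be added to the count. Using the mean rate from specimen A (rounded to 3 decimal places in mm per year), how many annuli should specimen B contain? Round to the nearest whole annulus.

Specimen A: adjusted count: 38 − 3 + 2 = 37 annuli.
A: Extension rate ≈ 2.4 / 37 = 0.065 mm/yr.
For B, 13.7 / 0.065 = 210.77 years ≈ 211 annuli.

211 annuli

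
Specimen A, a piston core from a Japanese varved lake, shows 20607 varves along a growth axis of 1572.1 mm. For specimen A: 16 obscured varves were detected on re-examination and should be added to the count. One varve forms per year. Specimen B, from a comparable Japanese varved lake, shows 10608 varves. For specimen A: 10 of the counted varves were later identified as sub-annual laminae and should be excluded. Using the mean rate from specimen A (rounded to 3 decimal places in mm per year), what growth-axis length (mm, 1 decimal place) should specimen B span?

806.2 mm

Specimen A: correcting the raw count gives 20607 − 10 + 16 = 20613 true varves.
A: Mean rate = 1572.1 mm / 20613 years ≈ 0.076 mm per year.
Length of B = 0.076 × 10608 = 806.2 mm.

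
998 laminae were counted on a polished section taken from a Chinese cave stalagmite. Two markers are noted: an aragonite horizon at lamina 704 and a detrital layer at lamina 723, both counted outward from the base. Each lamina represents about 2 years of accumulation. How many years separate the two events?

723 − 704 = 19 laminae lie between the two events.
19 laminae at 2 years each span 19 × 2 = 38 years.

38 years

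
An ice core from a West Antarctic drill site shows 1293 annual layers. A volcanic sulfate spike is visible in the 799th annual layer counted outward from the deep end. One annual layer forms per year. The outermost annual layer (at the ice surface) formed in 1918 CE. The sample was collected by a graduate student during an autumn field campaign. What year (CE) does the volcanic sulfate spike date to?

1293 − 799 = 494 annual layers lie beyond the volcanic sulfate spike toward the ice surface.
1918 − 494 = 1424 CE.

1424 CE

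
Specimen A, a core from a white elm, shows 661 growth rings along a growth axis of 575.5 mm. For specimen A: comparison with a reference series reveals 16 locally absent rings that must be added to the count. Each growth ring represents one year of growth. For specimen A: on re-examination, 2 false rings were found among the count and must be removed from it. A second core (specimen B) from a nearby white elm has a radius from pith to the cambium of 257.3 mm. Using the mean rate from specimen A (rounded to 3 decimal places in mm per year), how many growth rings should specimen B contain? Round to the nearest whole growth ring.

302 growth rings

Specimen A: true growth ring count = 661 − 2 + 16 = 675.
A: 575.5 mm over 675 years gives 575.5 / 675 ≈ 0.853 mm/yr.
For B, 257.3 / 0.853 = 301.64 years ≈ 302 growth rings.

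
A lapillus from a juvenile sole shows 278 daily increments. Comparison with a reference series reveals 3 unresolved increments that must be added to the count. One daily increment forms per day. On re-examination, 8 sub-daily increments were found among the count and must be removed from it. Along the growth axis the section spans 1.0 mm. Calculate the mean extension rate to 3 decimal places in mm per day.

True daily increment count = 278 − 8 + 3 = 273.
Mean rate = 1.0 mm / 273 days ≈ 0.004 mm per day.

0.004 mm per day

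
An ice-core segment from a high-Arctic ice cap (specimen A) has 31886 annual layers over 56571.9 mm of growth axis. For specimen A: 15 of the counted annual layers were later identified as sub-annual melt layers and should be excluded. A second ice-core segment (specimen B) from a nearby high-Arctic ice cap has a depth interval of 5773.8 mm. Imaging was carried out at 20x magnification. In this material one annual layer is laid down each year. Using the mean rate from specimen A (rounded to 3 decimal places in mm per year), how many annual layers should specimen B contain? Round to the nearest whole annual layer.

3253 annual layers

Specimen A: after corrections the count is 31886 − 15 = 31871 annual layers.
A: 56571.9 mm over 31871 years gives 56571.9 / 31871 ≈ 1.775 mm/year.
Specimen B: 5773.8 mm / 1.775 mm per year = 3252.85 years ≈ 3253 annual layers.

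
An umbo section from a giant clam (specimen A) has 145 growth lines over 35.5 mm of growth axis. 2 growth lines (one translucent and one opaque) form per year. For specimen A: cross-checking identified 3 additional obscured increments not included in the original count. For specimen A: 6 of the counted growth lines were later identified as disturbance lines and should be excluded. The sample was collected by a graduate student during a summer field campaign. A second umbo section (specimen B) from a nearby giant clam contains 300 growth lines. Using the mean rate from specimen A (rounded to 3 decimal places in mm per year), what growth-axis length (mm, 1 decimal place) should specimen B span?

Specimen A: correcting the raw count gives 145 − 6 + 3 = 142 true growth lines.
Specimen A: dividing by 2 growth lines per year: 142 / 2 = 71 years.
A: 35.5 mm over 71 years gives 35.5 / 71 ≈ 0.500 mm per year.
Specimen B: dividing by 2 growth lines per year: 300 / 2 = 150 years. For B, 0.500 mm/year × 150 years = 75.0 mm.

75.0 mm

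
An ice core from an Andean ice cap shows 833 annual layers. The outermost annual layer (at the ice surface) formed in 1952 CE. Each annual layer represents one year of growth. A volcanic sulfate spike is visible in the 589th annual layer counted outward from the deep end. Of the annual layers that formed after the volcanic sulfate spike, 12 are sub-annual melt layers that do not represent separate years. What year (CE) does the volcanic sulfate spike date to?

1720 CE

Between annual layer 589 and the ice surface there are 833 − 589 = 244 annual layers.
244 − 12 false = 232 true annual layers after the volcanic sulfate spike.
Counting back 232 years from 1952 CE places the volcanic sulfate spike in 1952 − 232 = 1720 CE.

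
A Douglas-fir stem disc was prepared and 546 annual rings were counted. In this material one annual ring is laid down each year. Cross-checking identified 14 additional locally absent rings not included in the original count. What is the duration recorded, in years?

Adjusted count: 546 + 14 = 560 annual rings.
At one annual ring per year, that is 560 years.

560 yr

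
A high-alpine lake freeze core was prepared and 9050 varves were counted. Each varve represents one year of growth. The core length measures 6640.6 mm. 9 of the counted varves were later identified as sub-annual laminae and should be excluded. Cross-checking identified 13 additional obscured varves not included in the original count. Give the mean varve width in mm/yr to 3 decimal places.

After corrections the count is 9050 − 9 + 13 = 9054 varves.
6640.6 mm over 9054 years gives 6640.6 / 9054 ≈ 0.733 mm/yr.

0.733 mm/yr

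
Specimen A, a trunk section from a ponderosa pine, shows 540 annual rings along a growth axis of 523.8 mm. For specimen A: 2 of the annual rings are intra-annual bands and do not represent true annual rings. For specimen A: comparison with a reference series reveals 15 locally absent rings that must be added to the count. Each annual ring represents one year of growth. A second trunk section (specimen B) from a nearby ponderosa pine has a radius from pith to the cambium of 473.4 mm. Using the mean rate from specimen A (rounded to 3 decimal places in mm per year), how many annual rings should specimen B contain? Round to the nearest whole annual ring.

500 annual rings

Specimen A: after corrections the count is 540 − 2 + 15 = 553 annual rings.
A: Extension rate ≈ 523.8 / 553 = 0.947 mm per year.
B spans 473.4 / 0.947 = 499.89 years ≈ 500 annual rings.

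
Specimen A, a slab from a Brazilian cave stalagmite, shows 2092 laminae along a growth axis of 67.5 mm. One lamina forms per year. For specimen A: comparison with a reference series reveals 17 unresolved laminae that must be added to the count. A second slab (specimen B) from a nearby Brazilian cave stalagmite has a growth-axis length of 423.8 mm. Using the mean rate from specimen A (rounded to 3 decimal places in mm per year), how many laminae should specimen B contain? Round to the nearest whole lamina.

Specimen A: adjusted count: 2092 + 17 = 2109 laminae.
A: 67.5 mm over 2109 years gives 67.5 / 2109 ≈ 0.032 mm/yr.
For B, 423.8 / 0.032 = 13243.75 years ≈ 13244 laminae.

13244 laminae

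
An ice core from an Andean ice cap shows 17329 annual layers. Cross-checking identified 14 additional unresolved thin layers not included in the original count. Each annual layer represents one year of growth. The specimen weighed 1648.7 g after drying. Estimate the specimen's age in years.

Correcting the raw count gives 17329 + 14 = 17343 true annual layers.
With a one-to-one annual layer periodicity this is 17343 years.

17343 yr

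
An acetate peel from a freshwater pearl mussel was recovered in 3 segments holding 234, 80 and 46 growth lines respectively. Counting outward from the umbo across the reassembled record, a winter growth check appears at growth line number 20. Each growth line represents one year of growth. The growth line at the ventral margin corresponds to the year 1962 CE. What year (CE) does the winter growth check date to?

Total growth lines = 234 + 80 + 46 = 360.
Between growth line 20 and the ventral margin there are 360 − 20 = 340 growth lines.
1962 − 340 = 1622 CE.

1622 CE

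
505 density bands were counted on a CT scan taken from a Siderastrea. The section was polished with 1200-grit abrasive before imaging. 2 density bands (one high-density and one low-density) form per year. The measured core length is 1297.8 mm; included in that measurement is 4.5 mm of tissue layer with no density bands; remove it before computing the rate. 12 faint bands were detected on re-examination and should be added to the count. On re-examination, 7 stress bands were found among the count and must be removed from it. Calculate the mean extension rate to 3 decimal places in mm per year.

Correcting the raw count gives 505 − 7 + 12 = 510 true density bands.
With 2 density bands per year, 510 / 2 = 255 years.
The growth record spans 1297.8 − 4.5 = 1293.3 mm.
Extension rate ≈ 1293.3 / 255 = 5.072 mm per year.

5.072 mm per year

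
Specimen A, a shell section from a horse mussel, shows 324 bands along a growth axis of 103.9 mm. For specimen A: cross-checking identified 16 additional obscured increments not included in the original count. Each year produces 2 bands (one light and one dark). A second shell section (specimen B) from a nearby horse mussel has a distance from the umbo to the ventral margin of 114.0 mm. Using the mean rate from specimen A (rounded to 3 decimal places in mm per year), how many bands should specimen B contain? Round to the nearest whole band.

373 bands

Specimen A: after corrections the count is 324 + 16 = 340 bands.
Specimen A: 340 bands at 2 per year is 340 / 2 = 170 years.
A: Mean rate = 103.9 mm / 170 years ≈ 0.611 mm/year.
For B, 114.0 / 0.611 = 186.58 years; at 2 bands per year that is 186.58 × 2 ≈ 373 bands.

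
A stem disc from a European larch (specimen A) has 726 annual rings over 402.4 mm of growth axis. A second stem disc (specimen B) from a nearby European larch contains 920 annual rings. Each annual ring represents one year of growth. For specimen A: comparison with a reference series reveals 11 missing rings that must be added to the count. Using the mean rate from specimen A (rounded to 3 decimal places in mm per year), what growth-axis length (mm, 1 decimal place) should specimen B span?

Specimen A: correcting the raw count gives 726 + 11 = 737 true annual rings.
A: 402.4 mm over 737 years gives 402.4 / 737 ≈ 0.546 mm per year.
B's length ≈ 0.546 × 920 = 502.3 mm.

502.3 mm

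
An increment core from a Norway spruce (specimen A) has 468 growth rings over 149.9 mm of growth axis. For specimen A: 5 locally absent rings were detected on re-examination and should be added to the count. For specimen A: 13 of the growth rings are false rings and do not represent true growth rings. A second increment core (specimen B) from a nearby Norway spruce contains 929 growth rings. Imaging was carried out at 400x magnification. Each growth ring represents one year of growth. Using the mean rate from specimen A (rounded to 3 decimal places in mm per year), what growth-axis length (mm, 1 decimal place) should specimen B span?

302.9 mm

Specimen A: after corrections the count is 468 − 13 + 5 = 460 growth rings.
A: Mean rate = 149.9 mm / 460 years ≈ 0.326 mm per year.
For B, 0.326 mm/year × 929 years = 302.9 mm.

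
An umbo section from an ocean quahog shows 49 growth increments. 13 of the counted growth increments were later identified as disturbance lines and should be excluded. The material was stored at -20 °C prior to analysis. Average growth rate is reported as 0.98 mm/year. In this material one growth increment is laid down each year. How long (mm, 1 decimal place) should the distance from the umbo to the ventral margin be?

35.3 mm

Correcting the raw count gives 49 − 13 = 36 true growth increments.
36 years at 0.98 mm/year gives 0.98 × 36 = 35.3 mm.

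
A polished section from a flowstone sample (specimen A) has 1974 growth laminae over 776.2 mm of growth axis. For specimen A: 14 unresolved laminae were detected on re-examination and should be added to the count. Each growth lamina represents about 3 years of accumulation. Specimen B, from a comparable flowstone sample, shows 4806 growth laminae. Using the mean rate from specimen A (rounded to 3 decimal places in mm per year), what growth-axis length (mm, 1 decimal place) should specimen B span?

1874.3 mm

Specimen A: true growth lamina count = 1974 + 14 = 1988.
Specimen A: at 3 years per growth lamina, 1988 × 3 = 5964 years.
A: 776.2 mm over 5964 years gives 776.2 / 5964 ≈ 0.130 mm per year.
Specimen B: multiplying by 3 years per growth lamina: 4806 × 3 = 14418 years. B's length ≈ 0.130 × 14418 = 1874.3 mm.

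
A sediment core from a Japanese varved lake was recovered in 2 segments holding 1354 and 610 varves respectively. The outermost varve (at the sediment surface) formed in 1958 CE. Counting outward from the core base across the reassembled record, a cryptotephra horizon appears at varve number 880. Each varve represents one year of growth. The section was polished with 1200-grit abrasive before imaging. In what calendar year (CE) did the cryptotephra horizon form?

874 CE

Total varves = 1354 + 610 = 1964.
The cryptotephra horizon sits at varve 880 from the core base, so 1964 − 880 = 1084 varves formed after it.
The varve at the sediment surface is 1958 CE, so the cryptotephra horizon dates to 1958 − 1084 = 874 CE.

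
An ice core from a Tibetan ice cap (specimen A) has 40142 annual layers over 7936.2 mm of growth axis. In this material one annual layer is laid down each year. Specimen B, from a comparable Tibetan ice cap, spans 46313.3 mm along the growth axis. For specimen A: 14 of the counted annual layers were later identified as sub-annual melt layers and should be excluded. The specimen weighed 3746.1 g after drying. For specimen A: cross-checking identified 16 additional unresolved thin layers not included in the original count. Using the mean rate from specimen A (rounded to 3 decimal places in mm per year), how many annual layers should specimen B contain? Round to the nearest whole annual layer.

233906 annual layers

Specimen A: true annual layer count = 40142 − 14 + 16 = 40144.
A: Mean rate = 7936.2 mm / 40144 years ≈ 0.198 mm per year.
For B, 46313.3 / 0.198 = 233905.56 years ≈ 233906 annual layers.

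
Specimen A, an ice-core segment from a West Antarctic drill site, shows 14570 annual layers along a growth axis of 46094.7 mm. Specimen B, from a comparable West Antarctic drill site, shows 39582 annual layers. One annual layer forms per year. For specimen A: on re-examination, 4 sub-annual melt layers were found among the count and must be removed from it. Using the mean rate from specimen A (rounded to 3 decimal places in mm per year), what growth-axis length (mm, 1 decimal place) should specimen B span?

Specimen A: adjusted count: 14570 − 4 = 14566 annual layers.
A: Extension rate ≈ 46094.7 / 14566 = 3.165 mm/year.
For B, 3.165 mm/year × 39582 years = 125277.0 mm.

125277.0 mm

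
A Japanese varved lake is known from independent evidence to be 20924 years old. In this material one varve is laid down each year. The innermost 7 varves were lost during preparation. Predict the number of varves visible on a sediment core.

Expected varves over 20924 years: 20924.
20924 − 7 missed = 20917 varves expected in the prepared section.

20917 varves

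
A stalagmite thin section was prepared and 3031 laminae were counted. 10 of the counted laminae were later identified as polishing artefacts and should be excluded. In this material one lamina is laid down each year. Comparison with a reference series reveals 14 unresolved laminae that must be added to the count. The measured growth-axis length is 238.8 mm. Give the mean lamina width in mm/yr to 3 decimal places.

0.079 mm/yr

Adjusted count: 3031 − 10 + 14 = 3035 laminae.
Mean rate = 238.8 mm / 3035 years ≈ 0.079 mm/yr.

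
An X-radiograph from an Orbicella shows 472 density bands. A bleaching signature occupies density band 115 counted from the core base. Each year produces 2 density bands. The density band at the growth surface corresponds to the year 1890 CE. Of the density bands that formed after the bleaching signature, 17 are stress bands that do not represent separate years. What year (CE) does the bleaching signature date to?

The bleaching signature sits at density band 115 from the core base, so 472 − 115 = 357 density bands formed after it.
Excluding 17 false density bands: 357 − 17 = 340.
Dividing by 2 density bands per year: 340 / 2 = 170 years.
1890 − 170 = 1720 CE.

1720 CE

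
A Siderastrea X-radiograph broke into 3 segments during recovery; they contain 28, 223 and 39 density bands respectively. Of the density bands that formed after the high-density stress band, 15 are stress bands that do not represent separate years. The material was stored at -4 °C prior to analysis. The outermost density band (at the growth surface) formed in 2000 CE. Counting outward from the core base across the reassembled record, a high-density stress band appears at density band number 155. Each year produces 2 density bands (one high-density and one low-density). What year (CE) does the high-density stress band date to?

Total density bands = 28 + 223 + 39 = 290.
290 − 155 = 135 density bands lie beyond the high-density stress band toward the growth surface.
Removing the 15 false density bands leaves 135 − 15 = 120 true density bands beyond the high-density stress band.
Dividing by 2 density bands per year: 120 / 2 = 60 years.
The density band at the growth surface is 2000 CE, so the high-density stress band dates to 2000 − 60 = 1940 CE.

1940 CE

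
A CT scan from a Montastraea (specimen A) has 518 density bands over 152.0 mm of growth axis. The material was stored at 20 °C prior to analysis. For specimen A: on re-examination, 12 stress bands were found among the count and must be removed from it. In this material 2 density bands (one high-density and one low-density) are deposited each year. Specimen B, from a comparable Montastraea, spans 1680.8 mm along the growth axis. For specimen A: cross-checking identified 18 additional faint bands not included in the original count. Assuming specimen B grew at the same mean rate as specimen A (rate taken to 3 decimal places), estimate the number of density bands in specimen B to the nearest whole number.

Specimen A: true density band count = 518 − 12 + 18 = 524.
Specimen A: with 2 density bands per year, 524 / 2 = 262 years.
A: Extension rate ≈ 152.0 / 262 = 0.580 mm/year.
Specimen B: 1680.8 mm / 0.580 mm per year = 2897.93 years; at 2 density bands per year that is 2897.93 × 2 ≈ 5796 density bands.

5796 density bands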